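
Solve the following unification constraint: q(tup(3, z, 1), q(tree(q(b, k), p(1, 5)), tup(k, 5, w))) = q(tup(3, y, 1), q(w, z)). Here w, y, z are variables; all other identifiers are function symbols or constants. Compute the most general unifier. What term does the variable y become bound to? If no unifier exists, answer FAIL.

tup(k, 5, tree(q(b, k), p(1, 5)))

Decompose q/2: tup(3, z, 1) = tup(3, y, 1),  q(tree(q(b, k), p(1, 5)), tup(k, 5, w)) = q(w, z).
Decompose tup/3: 3 = 3,  z = y,  1 = 1.
Delete trivial equation 3 = 3.
Bind z := y; substituting into the one remaining equation that mentions z gives: q(tree(q(b, k), p(1, 5)), tup(k, 5, w)) = q(w, y).
Delete trivial equation 1 = 1.
Decompose q/2: tree(q(b, k), p(1, 5)) = w,  tup(k, 5, w) = y.
Bind w := tree(q(b, k), p(1, 5)); substituting into the remaining equation gives: tup(k, 5, tree(q(b, k), p(1, 5))) = y.
Bind y := tup(k, 5, tree(q(b, k), p(1, 5))). Substituting into the earlier binding gives z := tup(k, 5, tree(q(b, k), p(1, 5))).
MGU = { z -> tup(k, 5, tree(q(b, k), p(1, 5))), w -> tree(q(b, k), p(1, 5)), y -> tup(k, 5, tree(q(b, k), p(1, 5))) }, so y -> tup(k, 5, tree(q(b, k), p(1, 5))).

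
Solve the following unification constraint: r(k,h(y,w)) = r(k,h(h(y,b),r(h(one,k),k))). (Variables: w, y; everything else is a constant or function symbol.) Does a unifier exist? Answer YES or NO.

Decompose r/2: k = k,  h(y,w) = h(h(y,b),r(h(one,k),k)).
Delete trivial equation k = k.
Decompose h/2: y = h(y,b),  w = r(h(one,k),k).
Occurs check fails: y occurs in h(y,b); the equation y = h(y,b) has no finite solution.

NO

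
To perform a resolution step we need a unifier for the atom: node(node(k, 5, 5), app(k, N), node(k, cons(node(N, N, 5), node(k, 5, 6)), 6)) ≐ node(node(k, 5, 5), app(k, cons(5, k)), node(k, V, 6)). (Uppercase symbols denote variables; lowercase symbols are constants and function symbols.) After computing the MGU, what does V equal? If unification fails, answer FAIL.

cons(node(cons(5, k), cons(5, k), 5), node(k, 5, 6))

Decompose node/3: node(k, 5, 5) ≐ node(k, 5, 5),  app(k, N) ≐ app(k, cons(5, k)),  node(k, cons(node(N, N, 5), node(k, 5, 6)), 6) ≐ node(k, V, 6).
Delete trivial equation node(k, 5, 5) ≐ node(k, 5, 5).
Decompose app/2: k ≐ k,  N ≐ cons(5, k).
Delete trivial equation k ≐ k.
Bind N := cons(5, k); substituting into the remaining equation gives: node(k, cons(node(cons(5, k), cons(5, k), 5), node(k, 5, 6)), 6) ≐ node(k, V, 6).
Decompose node/3: k ≐ k,  cons(node(cons(5, k), cons(5, k), 5), node(k, 5, 6)) ≐ V,  6 ≐ 6.
Delete trivial equation k ≐ k.
Bind V := cons(node(cons(5, k), cons(5, k), 5), node(k, 5, 6)); no other remaining equation mentions V.
Delete trivial equation 6 ≐ 6.
MGU = { N ↦ cons(5, k), V ↦ cons(node(cons(5, k), cons(5, k), 5), node(k, 5, 6)) }, so V ↦ cons(node(cons(5, k), cons(5, k), 5), node(k, 5, 6)).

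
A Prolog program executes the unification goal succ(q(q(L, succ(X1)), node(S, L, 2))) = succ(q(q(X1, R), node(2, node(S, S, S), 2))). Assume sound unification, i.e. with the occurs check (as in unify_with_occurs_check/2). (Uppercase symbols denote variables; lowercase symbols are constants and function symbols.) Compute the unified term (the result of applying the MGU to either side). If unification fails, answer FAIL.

Decompose succ/1: q(q(L, succ(X1)), node(S, L, 2)) = q(q(X1, R), node(2, node(S, S, S), 2)).
Decompose q/2: q(L, succ(X1)) = q(X1, R),  node(S, L, 2) = node(2, node(S, S, S), 2).
Decompose q/2: L = X1,  succ(X1) = R.
Bind L := X1; substituting into the one remaining equation that mentions L gives: node(S, X1, 2) = node(2, node(S, S, S), 2).
Bind R := succ(X1); no other remaining equation mentions R.
Decompose node/3: S = 2,  X1 = node(S, S, S),  2 = 2.
Bind S := 2; substituting into the one remaining equation that mentions S gives: X1 = node(2, 2, 2).
Bind X1 := node(2, 2, 2); no other remaining equation mentions X1. Substituting into the earlier bindings gives L := node(2, 2, 2), R := succ(node(2, 2, 2)).
Delete trivial equation 2 = 2.
Applying the MGU to either side gives succ(q(q(node(2, 2, 2), succ(node(2, 2, 2))), node(2, node(2, 2, 2), 2))).

succ(q(q(node(2, 2, 2), succ(node(2, 2, 2))), node(2, node(2, 2, 2), 2)))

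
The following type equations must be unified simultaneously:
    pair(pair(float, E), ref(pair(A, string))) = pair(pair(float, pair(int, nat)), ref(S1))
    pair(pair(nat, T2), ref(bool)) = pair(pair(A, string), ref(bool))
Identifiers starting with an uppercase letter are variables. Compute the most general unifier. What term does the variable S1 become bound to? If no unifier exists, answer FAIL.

pair(nat, string)

Decompose pair/2: pair(float, E) = pair(float, pair(int, nat)),  ref(pair(A, string)) = ref(S1).
Decompose pair/2: float = float,  E = pair(int, nat).
Delete trivial equation float = float.
Bind E := pair(int, nat); no other remaining equation mentions E.
Decompose ref/1: pair(A, string) = S1.
Bind S1 := pair(A, string); no other remaining equation mentions S1.
Decompose pair/2: pair(nat, T2) = pair(A, string),  ref(bool) = ref(bool).
Decompose pair/2: nat = A,  T2 = string.
Bind A := nat; no other remaining equation mentions A. Substituting into the earlier binding gives S1 := pair(nat, string).
Bind T2 := string; no other remaining equation mentions T2.
Delete trivial equation ref(bool) = ref(bool).
MGU = { E -> pair(int, nat), S1 -> pair(nat, string), A -> nat, T2 -> string }, so S1 -> pair(nat, string).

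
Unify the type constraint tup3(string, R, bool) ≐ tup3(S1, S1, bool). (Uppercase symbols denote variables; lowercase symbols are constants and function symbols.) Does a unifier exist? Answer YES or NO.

YES

Decompose tup3/3: string ≐ S1,  R ≐ S1,  bool ≐ bool.
Bind S1 := string; substituting into the one remaining equation that mentions S1 gives: R ≐ string.
Bind R := string; no other remaining equation mentions R.
Delete trivial equation bool ≐ bool.
No equations remain and no clash or occurs-check failure arose, so a unifier exists.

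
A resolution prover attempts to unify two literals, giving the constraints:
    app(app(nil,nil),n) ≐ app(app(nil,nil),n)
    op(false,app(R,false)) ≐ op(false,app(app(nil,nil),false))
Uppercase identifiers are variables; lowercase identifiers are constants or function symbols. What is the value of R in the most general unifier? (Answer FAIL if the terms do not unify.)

app(nil,nil)

Delete trivial equation app(app(nil,nil),n) ≐ app(app(nil,nil),n).
Decompose op/2: false ≐ false,  app(R,false) ≐ app(app(nil,nil),false).
Delete trivial equation false ≐ false.
Decompose app/2: R ≐ app(nil,nil),  false ≐ false.
Bind R := app(nil,nil); no other remaining equation mentions R.
Delete trivial equation false ≐ false.
MGU = { R -> app(nil,nil) }, so R -> app(nil,nil).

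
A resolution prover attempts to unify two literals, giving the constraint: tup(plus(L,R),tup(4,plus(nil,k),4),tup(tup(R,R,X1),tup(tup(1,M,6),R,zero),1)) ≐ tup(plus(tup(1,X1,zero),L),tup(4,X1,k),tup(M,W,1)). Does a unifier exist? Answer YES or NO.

NO

Decompose tup/3: plus(L,R) ≐ plus(tup(1,X1,zero),L),  tup(4,plus(nil,k),4) ≐ tup(4,X1,k),  tup(tup(R,R,X1),tup(tup(1,M,6),R,zero),1) ≐ tup(M,W,1).
Decompose plus/2: L ≐ tup(1,X1,zero),  R ≐ L.
Bind L := tup(1,X1,zero); substituting into the one remaining equation that mentions L gives: R ≐ tup(1,X1,zero).
Bind R := tup(1,X1,zero); substituting into the one remaining equation that mentions R gives: tup(tup(tup(1,X1,zero),tup(1,X1,zero),X1),tup(tup(1,M,6),tup(1,X1,zero),zero),1) ≐ tup(M,W,1).
Decompose tup/3: 4 ≐ 4,  plus(nil,k) ≐ X1,  4 ≐ k.
Delete trivial equation 4 ≐ 4.
Bind X1 := plus(nil,k); substituting into the one remaining equation that mentions X1 gives: tup(tup(tup(1,plus(nil,k),zero),tup(1,plus(nil,k),zero),plus(nil,k)),tup(tup(1,M,6),tup(1,plus(nil,k),zero),zero),1) ≐ tup(M,W,1). Substituting into the earlier bindings gives L := tup(1,plus(nil,k),zero), R := tup(1,plus(nil,k),zero).
Clash: constants 4 and k differ; no unifier exists.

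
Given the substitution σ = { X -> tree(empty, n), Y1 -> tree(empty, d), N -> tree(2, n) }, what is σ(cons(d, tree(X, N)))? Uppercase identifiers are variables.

Replace each occurrence of X with tree(empty, n).
Replace each occurrence of N with tree(2, n).
Result: cons(d, tree(tree(empty, n), tree(2, n))).

cons(d, tree(tree(empty, n), tree(2, n)))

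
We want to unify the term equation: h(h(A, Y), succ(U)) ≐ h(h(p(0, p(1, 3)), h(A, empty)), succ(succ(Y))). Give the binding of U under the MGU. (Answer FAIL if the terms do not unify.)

succ(h(p(0, p(1, 3)), empty))

Decompose h/2: h(A, Y) ≐ h(p(0, p(1, 3)), h(A, empty)),  succ(U) ≐ succ(succ(Y)).
Decompose h/2: A ≐ p(0, p(1, 3)),  Y ≐ h(A, empty).
Bind A := p(0, p(1, 3)); substituting into the one remaining equation that mentions A gives: Y ≐ h(p(0, p(1, 3)), empty).
Bind Y := h(p(0, p(1, 3)), empty); substituting into the remaining equation gives: succ(U) ≐ succ(succ(h(p(0, p(1, 3)), empty))).
Decompose succ/1: U ≐ succ(h(p(0, p(1, 3)), empty)).
Bind U := succ(h(p(0, p(1, 3)), empty)).
MGU = { A := p(0, p(1, 3)), Y := h(p(0, p(1, 3)), empty), U := succ(h(p(0, p(1, 3)), empty)) }, so U := succ(h(p(0, p(1, 3)), empty)).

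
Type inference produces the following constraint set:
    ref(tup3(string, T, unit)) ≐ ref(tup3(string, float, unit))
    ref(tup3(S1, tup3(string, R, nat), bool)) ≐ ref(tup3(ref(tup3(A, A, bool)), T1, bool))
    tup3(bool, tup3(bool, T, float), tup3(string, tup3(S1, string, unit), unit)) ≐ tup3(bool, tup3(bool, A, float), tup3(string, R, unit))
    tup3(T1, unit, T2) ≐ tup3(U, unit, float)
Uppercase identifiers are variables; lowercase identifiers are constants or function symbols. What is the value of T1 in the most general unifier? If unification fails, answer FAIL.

tup3(string, tup3(ref(tup3(float, float, bool)), string, unit), nat)

Decompose ref/1: tup3(string, T, unit) ≐ tup3(string, float, unit).
Decompose tup3/3: string ≐ string,  T ≐ float,  unit ≐ unit.
Delete trivial equation string ≐ string.
Bind T := float; substituting into the one remaining equation that mentions T gives: tup3(bool, tup3(bool, float, float), tup3(string, tup3(S1, string, unit), unit)) ≐ tup3(bool, tup3(bool, A, float), tup3(string, R, unit)).
Delete trivial equation unit ≐ unit.
Decompose ref/1: tup3(S1, tup3(string, R, nat), bool) ≐ tup3(ref(tup3(A, A, bool)), T1, bool).
Decompose tup3/3: S1 ≐ ref(tup3(A, A, bool)),  tup3(string, R, nat) ≐ T1,  bool ≐ bool.
Bind S1 := ref(tup3(A, A, bool)); substituting into the one remaining equation that mentions S1 gives: tup3(bool, tup3(bool, float, float), tup3(string, tup3(ref(tup3(A, A, bool)), string, unit), unit)) ≐ tup3(bool, tup3(bool, A, float), tup3(string, R, unit)).
Bind T1 := tup3(string, R, nat); substituting into the one remaining equation that mentions T1 gives: tup3(tup3(string, R, nat), unit, T2) ≐ tup3(U, unit, float).
Delete trivial equation bool ≐ bool.
Decompose tup3/3: bool ≐ bool,  tup3(bool, float, float) ≐ tup3(bool, A, float),  tup3(string, tup3(ref(tup3(A, A, bool)), string, unit), unit) ≐ tup3(string, R, unit).
Delete trivial equation bool ≐ bool.
Decompose tup3/3: bool ≐ bool,  float ≐ A,  float ≐ float.
Delete trivial equation bool ≐ bool.
Bind A := float; substituting into the one remaining equation that mentions A gives: tup3(string, tup3(ref(tup3(float, float, bool)), string, unit), unit) ≐ tup3(string, R, unit). Substituting into the earlier binding gives S1 := ref(tup3(float, float, bool)).
Delete trivial equation float ≐ float.
Decompose tup3/3: string ≐ string,  tup3(ref(tup3(float, float, bool)), string, unit) ≐ R,  unit ≐ unit.
Delete trivial equation string ≐ string.
Bind R := tup3(ref(tup3(float, float, bool)), string, unit); substituting into the one remaining equation that mentions R gives: tup3(tup3(string, tup3(ref(tup3(float, float, bool)), string, unit), nat), unit, T2) ≐ tup3(U, unit, float). Substituting into the earlier binding gives T1 := tup3(string, tup3(ref(tup3(float, float, bool)), string, unit), nat).
Delete trivial equation unit ≐ unit.
Decompose tup3/3: tup3(string, tup3(ref(tup3(float, float, bool)), string, unit), nat) ≐ U,  unit ≐ unit,  T2 ≐ float.
Bind U := tup3(string, tup3(ref(tup3(float, float, bool)), string, unit), nat); no other remaining equation mentions U.
Delete trivial equation unit ≐ unit.
Bind T2 := float.
MGU = { T -> float, S1 -> ref(tup3(float, float, bool)), T1 -> tup3(string, tup3(ref(tup3(float, float, bool)), string, unit), nat), A -> float, R -> tup3(ref(tup3(float, float, bool)), string, unit), U -> tup3(string, tup3(ref(tup3(float, float, bool)), string, unit), nat), T2 -> float }, so T1 -> tup3(string, tup3(ref(tup3(float, float, bool)), string, unit), nat).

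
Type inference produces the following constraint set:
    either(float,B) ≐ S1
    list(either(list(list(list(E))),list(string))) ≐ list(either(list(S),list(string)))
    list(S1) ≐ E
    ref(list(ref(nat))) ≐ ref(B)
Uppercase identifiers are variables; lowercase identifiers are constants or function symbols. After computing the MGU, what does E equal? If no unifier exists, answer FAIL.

Bind S1 := either(float,B); substituting into the one remaining equation that mentions S1 gives: list(either(float,B)) ≐ E.
Decompose list/1: either(list(list(list(E))),list(string)) ≐ either(list(S),list(string)).
Decompose either/2: list(list(list(E))) ≐ list(S),  list(string) ≐ list(string).
Decompose list/1: list(list(E)) ≐ S.
Bind S := list(list(E)); no other remaining equation mentions S.
Delete trivial equation list(string) ≐ list(string).
Bind E := list(either(float,B)); no other remaining equation mentions E. Substituting into the earlier binding gives S := list(list(list(either(float,B)))).
Decompose ref/1: list(ref(nat)) ≐ B.
Bind B := list(ref(nat)). Substituting into the earlier bindings gives S1 := either(float,list(ref(nat))), S := list(list(list(either(float,list(ref(nat)))))), E := list(either(float,list(ref(nat)))).
MGU = { S1 ↦ either(float,list(ref(nat))), S ↦ list(list(list(either(float,list(ref(nat)))))), E ↦ list(either(float,list(ref(nat)))), B ↦ list(ref(nat)) }, so E ↦ list(either(float,list(ref(nat)))).

list(either(float,list(ref(nat))))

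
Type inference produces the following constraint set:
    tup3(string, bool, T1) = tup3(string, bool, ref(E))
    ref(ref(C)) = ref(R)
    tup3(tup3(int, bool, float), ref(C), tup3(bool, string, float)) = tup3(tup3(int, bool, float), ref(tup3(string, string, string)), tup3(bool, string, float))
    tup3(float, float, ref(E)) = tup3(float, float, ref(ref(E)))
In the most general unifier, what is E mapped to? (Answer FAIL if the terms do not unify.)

FAIL

Decompose tup3/3: string = string,  bool = bool,  T1 = ref(E).
Delete trivial equation string = string.
Delete trivial equation bool = bool.
Bind T1 := ref(E); no other remaining equation mentions T1.
Decompose ref/1: ref(C) = R.
Bind R := ref(C); no other remaining equation mentions R.
Decompose tup3/3: tup3(int, bool, float) = tup3(int, bool, float),  ref(C) = ref(tup3(string, string, string)),  tup3(bool, string, float) = tup3(bool, string, float).
Delete trivial equation tup3(int, bool, float) = tup3(int, bool, float).
Decompose ref/1: C = tup3(string, string, string).
Bind C := tup3(string, string, string); no other remaining equation mentions C. Substituting into the earlier binding gives R := ref(tup3(string, string, string)).
Delete trivial equation tup3(bool, string, float) = tup3(bool, string, float).
Decompose tup3/3: float = float,  float = float,  ref(E) = ref(ref(E)).
Delete trivial equation float = float.
Delete trivial equation float = float.
Decompose ref/1: E = ref(E).
Occurs check fails: E occurs in ref(E); the equation E = ref(E) has no finite solution.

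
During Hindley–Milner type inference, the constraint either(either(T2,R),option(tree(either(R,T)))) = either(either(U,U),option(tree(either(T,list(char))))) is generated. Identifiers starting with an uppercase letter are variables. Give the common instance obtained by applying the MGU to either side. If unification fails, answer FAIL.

either(either(list(char),list(char)),option(tree(either(list(char),list(char)))))

Decompose either/2: either(T2,R) = either(U,U),  option(tree(either(R,T))) = option(tree(either(T,list(char)))).
Decompose either/2: T2 = U,  R = U.
Bind T2 := U; no other remaining equation mentions T2.
Bind R := U; substituting into the remaining equation gives: option(tree(either(U,T))) = option(tree(either(T,list(char)))).
Decompose option/1: tree(either(U,T)) = tree(either(T,list(char))).
Decompose tree/1: either(U,T) = either(T,list(char)).
Decompose either/2: U = T,  T = list(char).
Bind U := T; no other remaining equation mentions U. Substituting into the earlier bindings gives T2 := T, R := T.
Bind T := list(char). Substituting into the earlier bindings gives T2 := list(char), R := list(char), U := list(char).
Applying the MGU to either side gives either(either(list(char),list(char)),option(tree(either(list(char),list(char))))).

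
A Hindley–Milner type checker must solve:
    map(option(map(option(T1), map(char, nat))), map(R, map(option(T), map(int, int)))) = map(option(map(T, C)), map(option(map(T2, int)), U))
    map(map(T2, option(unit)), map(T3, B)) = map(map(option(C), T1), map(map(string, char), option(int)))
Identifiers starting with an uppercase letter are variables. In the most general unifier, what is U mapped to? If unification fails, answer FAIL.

map(option(option(option(unit))), map(int, int))

Decompose map/2: option(map(option(T1), map(char, nat))) = option(map(T, C)),  map(R, map(option(T), map(int, int))) = map(option(map(T2, int)), U).
Decompose option/1: map(option(T1), map(char, nat)) = map(T, C).
Decompose map/2: option(T1) = T,  map(char, nat) = C.
Bind T := option(T1); substituting into the one remaining equation that mentions T gives: map(R, map(option(option(T1)), map(int, int))) = map(option(map(T2, int)), U).
Bind C := map(char, nat); substituting into the one remaining equation that mentions C gives: map(map(T2, option(unit)), map(T3, B)) = map(map(option(map(char, nat)), T1), map(map(string, char), option(int))).
Decompose map/2: R = option(map(T2, int)),  map(option(option(T1)), map(int, int)) = U.
Bind R := option(map(T2, int)); no other remaining equation mentions R.
Bind U := map(option(option(T1)), map(int, int)); no other remaining equation mentions U.
Decompose map/2: map(T2, option(unit)) = map(option(map(char, nat)), T1),  map(T3, B) = map(map(string, char), option(int)).
Decompose map/2: T2 = option(map(char, nat)),  option(unit) = T1.
Bind T2 := option(map(char, nat)); no other remaining equation mentions T2. Substituting into the earlier binding gives R := option(map(option(map(char, nat)), int)).
Bind T1 := option(unit); no other remaining equation mentions T1. Substituting into the earlier bindings gives T := option(option(unit)), U := map(option(option(option(unit))), map(int, int)).
Decompose map/2: T3 = map(string, char),  B = option(int).
Bind T3 := map(string, char); no other remaining equation mentions T3.
Bind B := option(int).
MGU = { T := option(option(unit)), C := map(char, nat), R := option(map(option(map(char, nat)), int)), U := map(option(option(option(unit))), map(int, int)), T2 := option(map(char, nat)), T1 := option(unit), T3 := map(string, char), B := option(int) }, so U := map(option(option(option(unit))), map(int, int)).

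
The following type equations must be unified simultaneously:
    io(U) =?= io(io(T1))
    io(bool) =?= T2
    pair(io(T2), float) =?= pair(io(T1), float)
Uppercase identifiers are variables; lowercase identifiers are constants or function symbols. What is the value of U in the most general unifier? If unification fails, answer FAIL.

Decompose io/1: U =?= io(T1).
Bind U := io(T1); no other remaining equation mentions U.
Bind T2 := io(bool); substituting into the remaining equation gives: pair(io(io(bool)), float) =?= pair(io(T1), float).
Decompose pair/2: io(io(bool)) =?= io(T1),  float =?= float.
Decompose io/1: io(bool) =?= T1.
Bind T1 := io(bool); no other remaining equation mentions T1. Substituting into the earlier binding gives U := io(io(bool)).
Delete trivial equation float =?= float.
MGU = { U ↦ io(io(bool)), T2 ↦ io(bool), T1 ↦ io(bool) }, so U ↦ io(io(bool)).

io(io(bool))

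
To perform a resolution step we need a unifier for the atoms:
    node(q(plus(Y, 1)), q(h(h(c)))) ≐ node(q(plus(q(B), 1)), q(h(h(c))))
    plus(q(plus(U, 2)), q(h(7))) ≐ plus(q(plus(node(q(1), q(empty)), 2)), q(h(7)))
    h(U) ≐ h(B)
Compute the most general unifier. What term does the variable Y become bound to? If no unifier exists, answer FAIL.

q(node(q(1), q(empty)))

Decompose node/2: q(plus(Y, 1)) ≐ q(plus(q(B), 1)),  q(h(h(c))) ≐ q(h(h(c))).
Decompose q/1: plus(Y, 1) ≐ plus(q(B), 1).
Decompose plus/2: Y ≐ q(B),  1 ≐ 1.
Bind Y := q(B); no other remaining equation mentions Y.
Delete trivial equation 1 ≐ 1.
Delete trivial equation q(h(h(c))) ≐ q(h(h(c))).
Decompose plus/2: q(plus(U, 2)) ≐ q(plus(node(q(1), q(empty)), 2)),  q(h(7)) ≐ q(h(7)).
Decompose q/1: plus(U, 2) ≐ plus(node(q(1), q(empty)), 2).
Decompose plus/2: U ≐ node(q(1), q(empty)),  2 ≐ 2.
Bind U := node(q(1), q(empty)); substituting into the one remaining equation that mentions U gives: h(node(q(1), q(empty))) ≐ h(B).
Delete trivial equation 2 ≐ 2.
Delete trivial equation q(h(7)) ≐ q(h(7)).
Decompose h/1: node(q(1), q(empty)) ≐ B.
Bind B := node(q(1), q(empty)). Substituting into the earlier binding gives Y := q(node(q(1), q(empty))).
MGU = { Y := q(node(q(1), q(empty))), U := node(q(1), q(empty)), B := node(q(1), q(empty)) }, so Y := q(node(q(1), q(empty))).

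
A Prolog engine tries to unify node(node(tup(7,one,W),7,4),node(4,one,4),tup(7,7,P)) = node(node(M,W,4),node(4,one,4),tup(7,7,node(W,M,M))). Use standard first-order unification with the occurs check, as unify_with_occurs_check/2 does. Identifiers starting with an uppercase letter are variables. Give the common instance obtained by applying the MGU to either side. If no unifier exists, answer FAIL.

node(node(tup(7,one,7),7,4),node(4,one,4),tup(7,7,node(7,tup(7,one,7),tup(7,one,7))))

Decompose node/3: node(tup(7,one,W),7,4) = node(M,W,4),  node(4,one,4) = node(4,one,4),  tup(7,7,P) = tup(7,7,node(W,M,M)).
Decompose node/3: tup(7,one,W) = M,  7 = W,  4 = 4.
Bind M := tup(7,one,W); substituting into the one remaining equation that mentions M gives: tup(7,7,P) = tup(7,7,node(W,tup(7,one,W),tup(7,one,W))).
Bind W := 7; substituting into the one remaining equation that mentions W gives: tup(7,7,P) = tup(7,7,node(7,tup(7,one,7),tup(7,one,7))). Substituting into the earlier binding gives M := tup(7,one,7).
Delete trivial equation 4 = 4.
Delete trivial equation node(4,one,4) = node(4,one,4).
Decompose tup/3: 7 = 7,  7 = 7,  P = node(7,tup(7,one,7),tup(7,one,7)).
Delete trivial equation 7 = 7.
Delete trivial equation 7 = 7.
Bind P := node(7,tup(7,one,7),tup(7,one,7)).
Applying the MGU to either side gives node(node(tup(7,one,7),7,4),node(4,one,4),tup(7,7,node(7,tup(7,one,7),tup(7,one,7)))).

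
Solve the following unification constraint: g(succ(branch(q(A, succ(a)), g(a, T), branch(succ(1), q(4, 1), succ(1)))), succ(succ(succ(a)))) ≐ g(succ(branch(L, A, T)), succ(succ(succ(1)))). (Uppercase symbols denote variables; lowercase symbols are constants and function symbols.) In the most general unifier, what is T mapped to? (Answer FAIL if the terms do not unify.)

FAIL

Decompose g/2: succ(branch(q(A, succ(a)), g(a, T), branch(succ(1), q(4, 1), succ(1)))) ≐ succ(branch(L, A, T)),  succ(succ(succ(a))) ≐ succ(succ(succ(1))).
Decompose succ/1: branch(q(A, succ(a)), g(a, T), branch(succ(1), q(4, 1), succ(1))) ≐ branch(L, A, T).
Decompose branch/3: q(A, succ(a)) ≐ L,  g(a, T) ≐ A,  branch(succ(1), q(4, 1), succ(1)) ≐ T.
Bind L := q(A, succ(a)); no other remaining equation mentions L.
Bind A := g(a, T); no other remaining equation mentions A. Substituting into the earlier binding gives L := q(g(a, T), succ(a)).
Bind T := branch(succ(1), q(4, 1), succ(1)); no other remaining equation mentions T. Substituting into the earlier bindings gives L := q(g(a, branch(succ(1), q(4, 1), succ(1))), succ(a)), A := g(a, branch(succ(1), q(4, 1), succ(1))).
Decompose succ/1: succ(succ(a)) ≐ succ(succ(1)).
Decompose succ/1: succ(a) ≐ succ(1).
Decompose succ/1: a ≐ 1.
Clash: constants a and 1 differ; no unifier exists.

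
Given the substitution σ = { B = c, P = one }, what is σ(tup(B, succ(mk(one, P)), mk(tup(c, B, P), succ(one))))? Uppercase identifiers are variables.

tup(c, succ(mk(one, one)), mk(tup(c, c, one), succ(one)))

Replace each occurrence of B with c.
Replace each occurrence of P with one.
Result: tup(c, succ(mk(one, one)), mk(tup(c, c, one), succ(one))).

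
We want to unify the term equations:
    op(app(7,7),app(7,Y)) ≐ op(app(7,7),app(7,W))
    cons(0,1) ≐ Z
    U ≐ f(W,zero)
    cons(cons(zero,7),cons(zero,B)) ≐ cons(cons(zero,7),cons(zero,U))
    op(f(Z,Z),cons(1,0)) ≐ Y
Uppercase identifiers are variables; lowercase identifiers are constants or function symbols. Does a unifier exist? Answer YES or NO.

YES

Decompose op/2: app(7,7) ≐ app(7,7),  app(7,Y) ≐ app(7,W).
Delete trivial equation app(7,7) ≐ app(7,7).
Decompose app/2: 7 ≐ 7,  Y ≐ W.
Delete trivial equation 7 ≐ 7.
Bind Y := W; substituting into the one remaining equation that mentions Y gives: op(f(Z,Z),cons(1,0)) ≐ W.
Bind Z := cons(0,1); substituting into the one remaining equation that mentions Z gives: op(f(cons(0,1),cons(0,1)),cons(1,0)) ≐ W.
Bind U := f(W,zero); substituting into the one remaining equation that mentions U gives: cons(cons(zero,7),cons(zero,B)) ≐ cons(cons(zero,7),cons(zero,f(W,zero))).
Decompose cons/2: cons(zero,7) ≐ cons(zero,7),  cons(zero,B) ≐ cons(zero,f(W,zero)).
Delete trivial equation cons(zero,7) ≐ cons(zero,7).
Decompose cons/2: zero ≐ zero,  B ≐ f(W,zero).
Delete trivial equation zero ≐ zero.
Bind B := f(W,zero); no other remaining equation mentions B.
Bind W := op(f(cons(0,1),cons(0,1)),cons(1,0)). Substituting into the earlier bindings gives Y := op(f(cons(0,1),cons(0,1)),cons(1,0)), U := f(op(f(cons(0,1),cons(0,1)),cons(1,0)),zero), B := f(op(f(cons(0,1),cons(0,1)),cons(1,0)),zero).
No equations remain and no clash or occurs-check failure arose, so a unifier exists.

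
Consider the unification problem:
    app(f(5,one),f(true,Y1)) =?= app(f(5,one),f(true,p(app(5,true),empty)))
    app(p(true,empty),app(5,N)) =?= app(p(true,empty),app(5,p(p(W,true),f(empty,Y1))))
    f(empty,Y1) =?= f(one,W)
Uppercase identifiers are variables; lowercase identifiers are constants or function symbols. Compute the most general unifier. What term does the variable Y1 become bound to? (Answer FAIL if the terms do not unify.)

FAIL

Decompose app/2: f(5,one) =?= f(5,one),  f(true,Y1) =?= f(true,p(app(5,true),empty)).
Delete trivial equation f(5,one) =?= f(5,one).
Decompose f/2: true =?= true,  Y1 =?= p(app(5,true),empty).
Delete trivial equation true =?= true.
Bind Y1 := p(app(5,true),empty); substituting into the remaining equations gives: app(p(true,empty),app(5,N)) =?= app(p(true,empty),app(5,p(p(W,true),f(empty,p(app(5,true),empty))))),  f(empty,p(app(5,true),empty)) =?= f(one,W).
Decompose app/2: p(true,empty) =?= p(true,empty),  app(5,N) =?= app(5,p(p(W,true),f(empty,p(app(5,true),empty)))).
Delete trivial equation p(true,empty) =?= p(true,empty).
Decompose app/2: 5 =?= 5,  N =?= p(p(W,true),f(empty,p(app(5,true),empty))).
Delete trivial equation 5 =?= 5.
Bind N := p(p(W,true),f(empty,p(app(5,true),empty))); no other remaining equation mentions N.
Decompose f/2: empty =?= one,  p(app(5,true),empty) =?= W.
Clash: constants empty and one differ; no unifier exists.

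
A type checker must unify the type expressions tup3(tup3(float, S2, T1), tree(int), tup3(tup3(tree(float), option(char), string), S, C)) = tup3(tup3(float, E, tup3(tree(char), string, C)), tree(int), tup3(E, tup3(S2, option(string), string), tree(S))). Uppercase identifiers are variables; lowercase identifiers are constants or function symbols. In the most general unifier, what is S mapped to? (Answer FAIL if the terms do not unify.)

tup3(tup3(tree(float), option(char), string), option(string), string)

Decompose tup3/3: tup3(float, S2, T1) = tup3(float, E, tup3(tree(char), string, C)),  tree(int) = tree(int),  tup3(tup3(tree(float), option(char), string), S, C) = tup3(E, tup3(S2, option(string), string), tree(S)).
Decompose tup3/3: float = float,  S2 = E,  T1 = tup3(tree(char), string, C).
Delete trivial equation float = float.
Bind S2 := E; substituting into the one remaining equation that mentions S2 gives: tup3(tup3(tree(float), option(char), string), S, C) = tup3(E, tup3(E, option(string), string), tree(S)).
Bind T1 := tup3(tree(char), string, C); no other remaining equation mentions T1.
Delete trivial equation tree(int) = tree(int).
Decompose tup3/3: tup3(tree(float), option(char), string) = E,  S = tup3(E, option(string), string),  C = tree(S).
Bind E := tup3(tree(float), option(char), string); substituting into the one remaining equation that mentions E gives: S = tup3(tup3(tree(float), option(char), string), option(string), string). Substituting into the earlier binding gives S2 := tup3(tree(float), option(char), string).
Bind S := tup3(tup3(tree(float), option(char), string), option(string), string); substituting into the remaining equation gives: C = tree(tup3(tup3(tree(float), option(char), string), option(string), string)).
Bind C := tree(tup3(tup3(tree(float), option(char), string), option(string), string)). Substituting into the earlier binding gives T1 := tup3(tree(char), string, tree(tup3(tup3(tree(float), option(char), string), option(string), string))).
MGU = { S2 ↦ tup3(tree(float), option(char), string), T1 ↦ tup3(tree(char), string, tree(tup3(tup3(tree(float), option(char), string), option(string), string))), E ↦ tup3(tree(float), option(char), string), S ↦ tup3(tup3(tree(float), option(char), string), option(string), string), C ↦ tree(tup3(tup3(tree(float), option(char), string), option(string), string)) }, so S ↦ tup3(tup3(tree(float), option(char), string), option(string), string).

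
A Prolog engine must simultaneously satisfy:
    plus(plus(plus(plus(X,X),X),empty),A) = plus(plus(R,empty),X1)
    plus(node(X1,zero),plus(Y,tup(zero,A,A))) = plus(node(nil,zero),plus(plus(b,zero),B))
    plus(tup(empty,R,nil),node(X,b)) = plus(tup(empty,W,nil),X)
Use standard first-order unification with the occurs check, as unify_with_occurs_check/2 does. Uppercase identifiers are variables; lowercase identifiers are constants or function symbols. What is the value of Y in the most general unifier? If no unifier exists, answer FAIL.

Decompose plus/2: plus(plus(plus(X,X),X),empty) = plus(R,empty),  A = X1.
Decompose plus/2: plus(plus(X,X),X) = R,  empty = empty.
Bind R := plus(plus(X,X),X); substituting into the one remaining equation that mentions R gives: plus(tup(empty,plus(plus(X,X),X),nil),node(X,b)) = plus(tup(empty,W,nil),X).
Delete trivial equation empty = empty.
Bind A := X1; substituting into the one remaining equation that mentions A gives: plus(node(X1,zero),plus(Y,tup(zero,X1,X1))) = plus(node(nil,zero),plus(plus(b,zero),B)).
Decompose plus/2: node(X1,zero) = node(nil,zero),  plus(Y,tup(zero,X1,X1)) = plus(plus(b,zero),B).
Decompose node/2: X1 = nil,  zero = zero.
Bind X1 := nil; substituting into the one remaining equation that mentions X1 gives: plus(Y,tup(zero,nil,nil)) = plus(plus(b,zero),B). Substituting into the earlier binding gives A := nil.
Delete trivial equation zero = zero.
Decompose plus/2: Y = plus(b,zero),  tup(zero,nil,nil) = B.
Bind Y := plus(b,zero); no other remaining equation mentions Y.
Bind B := tup(zero,nil,nil); no other remaining equation mentions B.
Decompose plus/2: tup(empty,plus(plus(X,X),X),nil) = tup(empty,W,nil),  node(X,b) = X.
Decompose tup/3: empty = empty,  plus(plus(X,X),X) = W,  nil = nil.
Delete trivial equation empty = empty.
Bind W := plus(plus(X,X),X); no other remaining equation mentions W.
Delete trivial equation nil = nil.
Occurs check fails: X occurs in node(X,b); the equation X = node(X,b) has no finite solution.

FAIL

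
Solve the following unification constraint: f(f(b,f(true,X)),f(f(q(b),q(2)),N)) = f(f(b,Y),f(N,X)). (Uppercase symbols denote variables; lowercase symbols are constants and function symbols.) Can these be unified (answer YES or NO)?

Decompose f/2: f(b,f(true,X)) = f(b,Y),  f(f(q(b),q(2)),N) = f(N,X).
Decompose f/2: b = b,  f(true,X) = Y.
Delete trivial equation b = b.
Bind Y := f(true,X); no other remaining equation mentions Y.
Decompose f/2: f(q(b),q(2)) = N,  N = X.
Bind N := f(q(b),q(2)); substituting into the remaining equation gives: f(q(b),q(2)) = X.
Bind X := f(q(b),q(2)). Substituting into the earlier binding gives Y := f(true,f(q(b),q(2))).
No equations remain and no clash or occurs-check failure arose, so a unifier exists.

YES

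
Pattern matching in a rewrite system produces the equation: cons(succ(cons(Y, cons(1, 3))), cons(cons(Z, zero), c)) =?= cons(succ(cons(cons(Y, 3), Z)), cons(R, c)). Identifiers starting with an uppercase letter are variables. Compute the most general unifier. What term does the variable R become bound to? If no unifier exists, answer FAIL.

FAIL

Decompose cons/2: succ(cons(Y, cons(1, 3))) =?= succ(cons(cons(Y, 3), Z)),  cons(cons(Z, zero), c) =?= cons(R, c).
Decompose succ/1: cons(Y, cons(1, 3)) =?= cons(cons(Y, 3), Z).
Decompose cons/2: Y =?= cons(Y, 3),  cons(1, 3) =?= Z.
Occurs check fails: Y occurs in cons(Y, 3); the equation Y =?= cons(Y, 3) has no finite solution.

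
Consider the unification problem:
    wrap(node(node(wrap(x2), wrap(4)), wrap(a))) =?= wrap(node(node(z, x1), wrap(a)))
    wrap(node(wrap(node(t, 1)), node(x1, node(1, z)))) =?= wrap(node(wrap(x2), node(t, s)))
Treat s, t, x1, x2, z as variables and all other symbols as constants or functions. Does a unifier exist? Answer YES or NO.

YES

Decompose wrap/1: node(node(wrap(x2), wrap(4)), wrap(a)) =?= node(node(z, x1), wrap(a)).
Decompose node/2: node(wrap(x2), wrap(4)) =?= node(z, x1),  wrap(a) =?= wrap(a).
Decompose node/2: wrap(x2) =?= z,  wrap(4) =?= x1.
Bind z := wrap(x2); substituting into the one remaining equation that mentions z gives: wrap(node(wrap(node(t, 1)), node(x1, node(1, wrap(x2))))) =?= wrap(node(wrap(x2), node(t, s))).
Bind x1 := wrap(4); substituting into the one remaining equation that mentions x1 gives: wrap(node(wrap(node(t, 1)), node(wrap(4), node(1, wrap(x2))))) =?= wrap(node(wrap(x2), node(t, s))).
Delete trivial equation wrap(a) =?= wrap(a).
Decompose wrap/1: node(wrap(node(t, 1)), node(wrap(4), node(1, wrap(x2)))) =?= node(wrap(x2), node(t, s)).
Decompose node/2: wrap(node(t, 1)) =?= wrap(x2),  node(wrap(4), node(1, wrap(x2))) =?= node(t, s).
Decompose wrap/1: node(t, 1) =?= x2.
Bind x2 := node(t, 1); substituting into the remaining equation gives: node(wrap(4), node(1, wrap(node(t, 1)))) =?= node(t, s). Substituting into the earlier binding gives z := wrap(node(t, 1)).
Decompose node/2: wrap(4) =?= t,  node(1, wrap(node(t, 1))) =?= s.
Bind t := wrap(4); substituting into the remaining equation gives: node(1, wrap(node(wrap(4), 1))) =?= s. Substituting into the earlier bindings gives z := wrap(node(wrap(4), 1)), x2 := node(wrap(4), 1).
Bind s := node(1, wrap(node(wrap(4), 1))).
No equations remain and no clash or occurs-check failure arose, so a unifier exists.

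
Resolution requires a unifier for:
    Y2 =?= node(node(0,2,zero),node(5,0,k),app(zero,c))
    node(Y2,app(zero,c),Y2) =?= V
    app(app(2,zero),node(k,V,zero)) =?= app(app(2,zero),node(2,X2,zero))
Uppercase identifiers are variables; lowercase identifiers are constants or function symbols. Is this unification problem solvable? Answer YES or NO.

Bind Y2 := node(node(0,2,zero),node(5,0,k),app(zero,c)); substituting into the one remaining equation that mentions Y2 gives: node(node(node(0,2,zero),node(5,0,k),app(zero,c)),app(zero,c),node(node(0,2,zero),node(5,0,k),app(zero,c))) =?= V.
Bind V := node(node(node(0,2,zero),node(5,0,k),app(zero,c)),app(zero,c),node(node(0,2,zero),node(5,0,k),app(zero,c))); substituting into the remaining equation gives: app(app(2,zero),node(k,node(node(node(0,2,zero),node(5,0,k),app(zero,c)),app(zero,c),node(node(0,2,zero),node(5,0,k),app(zero,c))),zero)) =?= app(app(2,zero),node(2,X2,zero)).
Decompose app/2: app(2,zero) =?= app(2,zero),  node(k,node(node(node(0,2,zero),node(5,0,k),app(zero,c)),app(zero,c),node(node(0,2,zero),node(5,0,k),app(zero,c))),zero) =?= node(2,X2,zero).
Delete trivial equation app(2,zero) =?= app(2,zero).
Decompose node/3: k =?= 2,  node(node(node(0,2,zero),node(5,0,k),app(zero,c)),app(zero,c),node(node(0,2,zero),node(5,0,k),app(zero,c))) =?= X2,  zero =?= zero.
Clash: constants k and 2 differ; no unifier exists.

NO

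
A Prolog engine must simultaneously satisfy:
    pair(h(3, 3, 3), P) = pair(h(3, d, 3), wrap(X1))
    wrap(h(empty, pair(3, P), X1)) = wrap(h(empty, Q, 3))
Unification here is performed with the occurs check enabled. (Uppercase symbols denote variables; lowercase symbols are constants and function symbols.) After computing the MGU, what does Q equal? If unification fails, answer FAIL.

Decompose pair/2: h(3, 3, 3) = h(3, d, 3),  P = wrap(X1).
Decompose h/3: 3 = 3,  3 = d,  3 = 3.
Delete trivial equation 3 = 3.
Clash: constants 3 and d differ; no unifier exists.

FAIL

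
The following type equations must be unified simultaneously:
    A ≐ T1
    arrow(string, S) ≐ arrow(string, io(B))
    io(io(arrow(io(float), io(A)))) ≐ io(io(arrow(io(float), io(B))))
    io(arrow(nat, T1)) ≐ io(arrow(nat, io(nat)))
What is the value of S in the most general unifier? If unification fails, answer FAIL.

io(io(nat))

Bind A := T1; substituting into the one remaining equation that mentions A gives: io(io(arrow(io(float), io(T1)))) ≐ io(io(arrow(io(float), io(B)))).
Decompose arrow/2: string ≐ string,  S ≐ io(B).
Delete trivial equation string ≐ string.
Bind S := io(B); no other remaining equation mentions S.
Decompose io/1: io(arrow(io(float), io(T1))) ≐ io(arrow(io(float), io(B))).
Decompose io/1: arrow(io(float), io(T1)) ≐ arrow(io(float), io(B)).
Decompose arrow/2: io(float) ≐ io(float),  io(T1) ≐ io(B).
Delete trivial equation io(float) ≐ io(float).
Decompose io/1: T1 ≐ B.
Bind T1 := B; substituting into the remaining equation gives: io(arrow(nat, B)) ≐ io(arrow(nat, io(nat))). Substituting into the earlier binding gives A := B.
Decompose io/1: arrow(nat, B) ≐ arrow(nat, io(nat)).
Decompose arrow/2: nat ≐ nat,  B ≐ io(nat).
Delete trivial equation nat ≐ nat.
Bind B := io(nat). Substituting into the earlier bindings gives A := io(nat), S := io(io(nat)), T1 := io(nat).
MGU = { A := io(nat), S := io(io(nat)), T1 := io(nat), B := io(nat) }, so S := io(io(nat)).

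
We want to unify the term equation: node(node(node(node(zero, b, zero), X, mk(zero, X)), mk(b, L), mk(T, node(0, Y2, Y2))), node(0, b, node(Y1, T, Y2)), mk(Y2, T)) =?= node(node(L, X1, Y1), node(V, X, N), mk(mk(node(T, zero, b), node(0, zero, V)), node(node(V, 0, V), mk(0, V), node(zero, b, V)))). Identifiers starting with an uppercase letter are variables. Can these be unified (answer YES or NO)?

YES

Decompose node/3: node(node(node(zero, b, zero), X, mk(zero, X)), mk(b, L), mk(T, node(0, Y2, Y2))) =?= node(L, X1, Y1),  node(0, b, node(Y1, T, Y2)) =?= node(V, X, N),  mk(Y2, T) =?= mk(mk(node(T, zero, b), node(0, zero, V)), node(node(V, 0, V), mk(0, V), node(zero, b, V))).
Decompose node/3: node(node(zero, b, zero), X, mk(zero, X)) =?= L,  mk(b, L) =?= X1,  mk(T, node(0, Y2, Y2)) =?= Y1.
Bind L := node(node(zero, b, zero), X, mk(zero, X)); substituting into the one remaining equation that mentions L gives: mk(b, node(node(zero, b, zero), X, mk(zero, X))) =?= X1.
Bind X1 := mk(b, node(node(zero, b, zero), X, mk(zero, X))); no other remaining equation mentions X1.
Bind Y1 := mk(T, node(0, Y2, Y2)); substituting into the one remaining equation that mentions Y1 gives: node(0, b, node(mk(T, node(0, Y2, Y2)), T, Y2)) =?= node(V, X, N).
Decompose node/3: 0 =?= V,  b =?= X,  node(mk(T, node(0, Y2, Y2)), T, Y2) =?= N.
Bind V := 0; substituting into the one remaining equation that mentions V gives: mk(Y2, T) =?= mk(mk(node(T, zero, b), node(0, zero, 0)), node(node(0, 0, 0), mk(0, 0), node(zero, b, 0))).
Bind X := b; no other remaining equation mentions X. Substituting into the earlier bindings gives L := node(node(zero, b, zero), b, mk(zero, b)), X1 := mk(b, node(node(zero, b, zero), b, mk(zero, b))).
Bind N := node(mk(T, node(0, Y2, Y2)), T, Y2); no other remaining equation mentions N.
Decompose mk/2: Y2 =?= mk(node(T, zero, b), node(0, zero, 0)),  T =?= node(node(0, 0, 0), mk(0, 0), node(zero, b, 0)).
Bind Y2 := mk(node(T, zero, b), node(0, zero, 0)); no other remaining equation mentions Y2. Substituting into the earlier bindings gives Y1 := mk(T, node(0, mk(node(T, zero, b), node(0, zero, 0)), mk(node(T, zero, b), node(0, zero, 0)))), N := node(mk(T, node(0, mk(node(T, zero, b), node(0, zero, 0)), mk(node(T, zero, b), node(0, zero, 0)))), T, mk(node(T, zero, b), node(0, zero, 0))).
Bind T := node(node(0, 0, 0), mk(0, 0), node(zero, b, 0)). Substituting into the earlier bindings gives Y1 := mk(node(node(0, 0, 0), mk(0, 0), node(zero, b, 0)), node(0, mk(node(node(node(0, 0, 0), mk(0, 0), node(zero, b, 0)), zero, b), node(0, zero, 0)), mk(node(node(node(0, 0, 0), mk(0, 0), node(zero, b, 0)), zero, b), node(0, zero, 0)))), N := node(mk(node(node(0, 0, 0), mk(0, 0), node(zero, b, 0)), node(0, mk(node(node(node(0, 0, 0), mk(0, 0), node(zero, b, 0)), zero, b), node(0, zero, 0)), mk(node(node(node(0, 0, 0), mk(0, 0), node(zero, b, 0)), zero, b), node(0, zero, 0)))), node(node(0, 0, 0), mk(0, 0), node(zero, b, 0)), mk(node(node(node(0, 0, 0), mk(0, 0), node(zero, b, 0)), zero, b), node(0, zero, 0))), Y2 := mk(node(node(node(0, 0, 0), mk(0, 0), node(zero, b, 0)), zero, b), node(0, zero, 0)).
No equations remain and no clash or occurs-check failure arose, so a unifier exists.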